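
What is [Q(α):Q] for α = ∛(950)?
[Q(α):Q] = 3

The minimal polynomial of α is x^3 - 950, irreducible over Q since 950 is not a perfect cube (so x^3 - 950 has no rational root). Hence [Q(α):Q] = deg(m_α) = 3.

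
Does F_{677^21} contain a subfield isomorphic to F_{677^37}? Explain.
No: F_{677^37} is not a subfield of F_{677^21}

F_{p^m} embeds in F_{p^n} iff m | n. Here 37 ∤ 21 (since 21 = 0·37 + 21 with remainder 21 ≠ 0), so F_{677^37} is not a subfield of F_{677^21}. Equivalently: if it were, the tower law would give 37 = [F_{677^37}:F_677] dividing [F_{677^21}:F_677] = 21, contradiction.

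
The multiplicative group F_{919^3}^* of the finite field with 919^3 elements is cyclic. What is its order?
|F_{919^3}^*| = 776151558

F_{919^3} has 919^3 = 776151559 elements; its multiplicative group consists of all nonzero elements, so |F_{919^3}^*| = 776151559 - 1 = 776151558. (It is cyclic since any finite subgroup of the multiplicative group of a field is cyclic.)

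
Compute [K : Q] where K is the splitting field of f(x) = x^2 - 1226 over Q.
[K : Q] = 2

f(x) = x^2 - 1226 factors as (x - √1226)(x + √1226). The splitting field is K = Q(√1226). Since 1226 is squarefree and > 1, it is not a perfect square, so x^2 - 1226 is irreducible over Q and [Q(√1226) : Q] = 2. Hence [K : Q] = 2.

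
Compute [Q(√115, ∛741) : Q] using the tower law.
[Q(√115, ∛741) : Q] = 6

Let L = Q(√115, ∛741). Since Q(√115) ⊂ L and [Q(√115):Q] = 2, the tower law gives 2 | [L:Q]. Likewise Q(∛741) ⊂ L with [Q(∛741):Q] = 3 (because 741 is not a perfect cube), so 3 | [L:Q]. As gcd(2,3) = 1, [L:Q] is divisible by 6. Conversely L is generated over Q by √115 and ∛741, so [L:Q] ≤ 2·3 = 6. Therefore [Q(√115, ∛741) : Q] = 6.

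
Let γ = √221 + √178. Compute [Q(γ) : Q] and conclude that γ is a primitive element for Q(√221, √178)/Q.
[Q(γ) : Q] = 4 (equivalently, Q(γ) = Q(√221, √178))

Obviously Q(γ) ⊆ Q(√221, √178), and [Q(√221, √178):Q] = 4 (since 221, 178 are distinct squarefree integers > 1 with 39338 not a perfect square). To show equality we compute the minimal polynomial of γ. From γ = √221 + √178: γ^2 = 221 + 2√(39338) + 178 = 399 + 2√(39338), so γ^2 - 399 = 2√(39338); squaring, (γ^2 - 399)^2 = 4·39338, i.e. γ^4 - 798γ^2 + 159201 - 157352 = 0, i.e. γ^4 - 798γ^2 + 1849 = 0. So γ is a root of x^4 - 798x^2 + 1849. This polynomial is irreducible over Q: it has no rational root (each ±√221 ± √178 is irrational), and any factorization into two quadratics over Q would force √(39338) ∈ Q (pairing opposite roots) or √221, √178 ∈ Q (other pairings), all impossible. Hence [Q(γ):Q] = 4 = [Q(√221, √178):Q], so Q(γ) = Q(√221, √178).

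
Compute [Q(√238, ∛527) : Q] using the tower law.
[Q(√238, ∛527) : Q] = 6

Let L = Q(√238, ∛527). Since Q(√238) ⊂ L and [Q(√238):Q] = 2, the tower law gives 2 | [L:Q]. Likewise Q(∛527) ⊂ L with [Q(∛527):Q] = 3 (because 527 is not a perfect cube), so 3 | [L:Q]. As gcd(2,3) = 1, [L:Q] is divisible by 6. Conversely L is generated over Q by √238 and ∛527, so [L:Q] ≤ 2·3 = 6. Therefore [Q(√238, ∛527) : Q] = 6.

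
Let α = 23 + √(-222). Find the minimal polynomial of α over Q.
m_α(x) = x^2 - 46x + 751

From α - 23 = √(-222), squaring gives (α - 23)^2 = -222, i.e. α^2 - 46α + 529 = -222, so α^2 - 46α + 751 = 0. The discriminant of x^2 - 46x + 751 is (-46)^2 - 4·(751) = 2116 - 3004 = -888, and 4·(-222) is not a perfect square in Q since -222 is squarefree and ≠ 1. Hence x^2 - 46x + 751 is irreducible over Q and is the minimal polynomial of α.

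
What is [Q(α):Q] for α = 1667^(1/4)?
[Q(α):Q] = 4

α is a root of x^4 - 1667. By Eisenstein's criterion at the prime p = 1667 (which divides the constant term 1667 but p^2 = 2778889 does not, since 1667 is squarefree), x^4 - 1667 is irreducible over Q. Hence [Q(α):Q] = 4.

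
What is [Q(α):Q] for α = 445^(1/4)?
[Q(α):Q] = 4

α is a root of x^4 - 445. By Eisenstein's criterion at the prime p = 5 (which divides the constant term 445 but p^2 = 25 does not, since 445 is squarefree), x^4 - 445 is irreducible over Q. Hence [Q(α):Q] = 4.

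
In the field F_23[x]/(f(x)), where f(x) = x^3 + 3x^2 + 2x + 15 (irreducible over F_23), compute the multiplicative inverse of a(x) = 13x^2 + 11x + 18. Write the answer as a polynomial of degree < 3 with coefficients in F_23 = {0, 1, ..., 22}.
a(x)^(-1) ≡ 13x^2 + x + 4 (mod f(x))

Since f is irreducible over F_23, F_23[x]/(f) is a field and a(x) ≠ 0 has an inverse. Apply the extended Euclidean algorithm to f(x) and a(x) in F_23[x]: f(x) = (16x + 15)·a(x) + (9x + 21);  a(x) = (4x + 20)·(9x + 21) + (12). The last nonzero remainder is the constant 12 = gcd(f, a) in F_23. Back-substituting through the division chain expresses 12 = s(x)·a(x) + t(x)·f(x) with s(x) ≡ 18x^2 + 12x + 2 (mod f), so (18x^2 + 12x + 2)·a(x) ≡ 12 (mod f). Multiplying by 12^(-1) ≡ 2 in F_23 gives a(x)^(-1) ≡ 2·(18x^2 + 12x + 2) ≡ 13x^2 + x + 4 (mod f). Check: (13x^2 + 11x + 18)·(13x^2 + x + 4) = 8x^4 + 18x^3 + 21x^2 + 16x + 3 ≡ 1 (mod x^3 + 3x^2 + 2x + 15).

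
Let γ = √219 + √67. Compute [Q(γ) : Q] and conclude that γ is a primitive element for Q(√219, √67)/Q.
[Q(γ) : Q] = 4 (equivalently, Q(γ) = Q(√219, √67))

Obviously Q(γ) ⊆ Q(√219, √67), and [Q(√219, √67):Q] = 4 (since 219, 67 are distinct squarefree integers > 1 with 14673 not a perfect square). To show equality we compute the minimal polynomial of γ. From γ = √219 + √67: γ^2 = 219 + 2√(14673) + 67 = 286 + 2√(14673), so γ^2 - 286 = 2√(14673); squaring, (γ^2 - 286)^2 = 4·14673, i.e. γ^4 - 572γ^2 + 81796 - 58692 = 0, i.e. γ^4 - 572γ^2 + 23104 = 0. So γ is a root of x^4 - 572x^2 + 23104. This polynomial is irreducible over Q: it has no rational root (each ±√219 ± √67 is irrational), and any factorization into two quadratics over Q would force √(14673) ∈ Q (pairing opposite roots) or √219, √67 ∈ Q (other pairings), all impossible. Hence [Q(γ):Q] = 4 = [Q(√219, √67):Q], so Q(γ) = Q(√219, √67).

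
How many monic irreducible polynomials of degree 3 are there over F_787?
There are 162480872 monic irreducible polynomials of degree 3 over F_787

Each element of F_{787^3} that lies in no proper subfield is a root of exactly one monic irreducible of degree 3 over F_787, and each such polynomial has 3 distinct roots in F_{787^3}. By Möbius inversion the count is N_787(3) = (1/3) Σ_{d|3} μ(3/d) · 787^d = (1/3)(μ(3)·787^1 + μ(1)·787^3) = 487442616/3 = 162480872.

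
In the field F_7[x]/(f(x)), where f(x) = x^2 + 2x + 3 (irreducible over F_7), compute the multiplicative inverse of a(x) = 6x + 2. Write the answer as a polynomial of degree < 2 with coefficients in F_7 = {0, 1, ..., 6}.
a(x)^(-1) ≡ 2x + 1 (mod f(x))

Since f is irreducible over F_7, F_7[x]/(f) is a field and a(x) ≠ 0 has an inverse. Apply the extended Euclidean algorithm to f(x) and a(x) in F_7[x]: f(x) = (6x + 3)·a(x) + (4). The last nonzero remainder is the constant 4 = gcd(f, a) in F_7. Back-substituting through the division chain expresses 4 = s(x)·a(x) + t(x)·f(x) with s(x) ≡ x + 4 (mod f), so (x + 4)·a(x) ≡ 4 (mod f). Multiplying by 4^(-1) ≡ 2 in F_7 gives a(x)^(-1) ≡ 2·(x + 4) ≡ 2x + 1 (mod f). Check: (6x + 2)·(2x + 1) = 5x^2 + 3x + 2 ≡ 1 (mod x^2 + 2x + 3).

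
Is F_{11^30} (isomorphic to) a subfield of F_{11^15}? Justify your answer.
No: F_{11^30} is not a subfield of F_{11^15}

F_{p^m} embeds in F_{p^n} iff m | n. Here 30 ∤ 15 (since 15 = 0·30 + 15 with remainder 15 ≠ 0), so F_{11^30} is not a subfield of F_{11^15}. Equivalently: if it were, the tower law would give 30 = [F_{11^30}:F_11] dividing [F_{11^15}:F_11] = 15, contradiction.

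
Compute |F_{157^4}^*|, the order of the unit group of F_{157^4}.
|F_{157^4}^*| = 607573200

F_{157^4} has 157^4 = 607573201 elements; its multiplicative group consists of all nonzero elements, so |F_{157^4}^*| = 607573201 - 1 = 607573200. (It is cyclic since any finite subgroup of the multiplicative group of a field is cyclic.)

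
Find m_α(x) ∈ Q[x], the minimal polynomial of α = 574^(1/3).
m_α(x) = x^3 - 574

α satisfies α^3 = 574, so x^3 - 574 annihilates α. By the rational root test, a rational root p/q (in lowest terms) of x^3 - 574 would satisfy p^3 = 574 q^3, forcing q = 1 and p^3 = 574; but 574 is not a perfect cube, contradiction. A monic cubic over Q with no rational root is irreducible (any nontrivial factorization would include a linear factor). Hence x^3 - 574 is the minimal polynomial of α, and in particular [Q(α):Q] = 3.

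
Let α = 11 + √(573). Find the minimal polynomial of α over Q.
m_α(x) = x^2 - 22x - 452

From α - 11 = √(573), squaring gives (α - 11)^2 = 573, i.e. α^2 - 22α + 121 = 573, so α^2 - 22α - 452 = 0. The discriminant of x^2 - 22x - 452 is (-22)^2 - 4·(-452) = 484 + 1808 = 2292, and 4·(573) is not a perfect square in Q since 573 is squarefree and ≠ 1. Hence x^2 - 22x - 452 is irreducible over Q and is the minimal polynomial of α.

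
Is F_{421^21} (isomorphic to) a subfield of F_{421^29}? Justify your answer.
No: F_{421^21} is not a subfield of F_{421^29}

F_{p^m} embeds in F_{p^n} iff m | n. Here 21 ∤ 29 (since 29 = 1·21 + 8 with remainder 8 ≠ 0), so F_{421^21} is not a subfield of F_{421^29}. Equivalently: if it were, the tower law would give 21 = [F_{421^21}:F_421] dividing [F_{421^29}:F_421] = 29, contradiction.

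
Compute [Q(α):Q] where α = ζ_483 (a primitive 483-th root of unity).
[Q(α):Q] = 264

The minimal polynomial of ζ_483 over Q is the 483-th cyclotomic polynomial Φ_483(x), which is irreducible over Q and has degree φ(483) = 264. Hence [Q(α):Q] = φ(483) = 264.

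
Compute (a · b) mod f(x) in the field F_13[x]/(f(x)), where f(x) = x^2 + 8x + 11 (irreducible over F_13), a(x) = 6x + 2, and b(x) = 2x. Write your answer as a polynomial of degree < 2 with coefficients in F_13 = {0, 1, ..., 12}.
a · b ≡ 12x + 11 (mod f(x))

Multiply in F_13[x]: a(x)·b(x) = (6x + 2)·(2x) = 12x^2 + 4x. This has degree ≥ 2, so divide by f(x) over F_13: 12x^2 + 4x = (12)·(x^2 + 8x + 11) + (12x + 11). Hence a·b ≡ 12x + 11 (mod f). (F_13[x]/(f) is a field with 13^2 = 169 elements since f is irreducible of degree 2.)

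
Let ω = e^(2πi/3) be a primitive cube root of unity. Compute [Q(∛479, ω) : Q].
[Q(∛479, ω) : Q] = 6

[Q(∛479):Q] = 3 (min poly x^3 - 479, irreducible since 479 is not a perfect cube). [Q(ω):Q] = 2 (min poly x^2 + x + 1). Since Q(∛479) ⊂ R and ω ∉ R, we have ω ∉ Q(∛479), so x^2 + x + 1 remains irreducible over Q(∛479) and [Q(∛479, ω) : Q(∛479)] = 2. By the tower law, [Q(∛479, ω) : Q] = 3 · 2 = 6. (In fact Q(∛479, ω) is the splitting field of x^3 - 479 over Q.)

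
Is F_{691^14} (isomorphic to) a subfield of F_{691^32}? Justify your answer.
No: F_{691^14} is not a subfield of F_{691^32}

F_{p^m} embeds in F_{p^n} iff m | n. Here 14 ∤ 32 (since 32 = 2·14 + 4 with remainder 4 ≠ 0), so F_{691^14} is not a subfield of F_{691^32}. Equivalently: if it were, the tower law would give 14 = [F_{691^14}:F_691] dividing [F_{691^32}:F_691] = 32, contradiction.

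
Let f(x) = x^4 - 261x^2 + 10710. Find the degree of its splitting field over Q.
[K : Q] = 4

Solving the quadratic in x^2: x^2 = (261 ± √(261^2 - 4·10710))/2 = (261 ± √25281)/2 = (261 ± 159)/2, giving x^2 = 51 or x^2 = 210. So f(x) = (x^2 - 51)(x^2 - 210) and the roots of f are ±√51, ±√210. Hence the splitting field is K = Q(√51, √210). Since 51 and 210 are distinct squarefree integers > 1, their product 10710 is not a perfect square, so √210 ∉ Q(√51). By the tower law [K:Q] = [Q(√51,√210):Q(√51)] · [Q(√51):Q] = 2 · 2 = 4.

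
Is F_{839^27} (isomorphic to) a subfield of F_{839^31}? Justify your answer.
No: F_{839^27} is not a subfield of F_{839^31}

F_{p^m} embeds in F_{p^n} iff m | n. Here 27 ∤ 31 (since 31 = 1·27 + 4 with remainder 4 ≠ 0), so F_{839^27} is not a subfield of F_{839^31}. Equivalently: if it were, the tower law would give 27 = [F_{839^27}:F_839] dividing [F_{839^31}:F_839] = 31, contradiction.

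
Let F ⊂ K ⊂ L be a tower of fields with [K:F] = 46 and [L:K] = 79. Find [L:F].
[L:F] = 3634

The tower law says that for any tower of field extensions F ⊂ K ⊂ L with finite degrees, [L:F] = [L:K] · [K:F]. Here this gives [L:F] = 79 · 46 = 3634.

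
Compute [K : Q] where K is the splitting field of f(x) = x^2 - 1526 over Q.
[K : Q] = 2

f(x) = x^2 - 1526 factors as (x - √1526)(x + √1526). The splitting field is K = Q(√1526). Since 1526 is squarefree and > 1, it is not a perfect square, so x^2 - 1526 is irreducible over Q and [Q(√1526) : Q] = 2. Hence [K : Q] = 2.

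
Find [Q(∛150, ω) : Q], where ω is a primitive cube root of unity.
[Q(∛150, ω) : Q] = 6

[Q(∛150):Q] = 3 (min poly x^3 - 150, irreducible since 150 is not a perfect cube). [Q(ω):Q] = 2 (min poly x^2 + x + 1). Since Q(∛150) ⊂ R and ω ∉ R, we have ω ∉ Q(∛150), so x^2 + x + 1 remains irreducible over Q(∛150) and [Q(∛150, ω) : Q(∛150)] = 2. By the tower law, [Q(∛150, ω) : Q] = 3 · 2 = 6. (In fact Q(∛150, ω) is the splitting field of x^3 - 150 over Q.)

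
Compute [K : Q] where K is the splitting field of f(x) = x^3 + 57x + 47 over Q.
[K : Q] = 6

By the rational root test, any rational root of the monic integer polynomial f(x) = x^3 + 57x + 47 must be an integer dividing the constant term 47, i.e. one of ±{1, 47}. Evaluating: f(1) = 105, f(-1) = -11, f(47) = 106549, f(-47) = -106455; none is 0, so f has no rational root and is therefore irreducible over Q (a cubic with no linear factor over a field is irreducible). For an irreducible cubic, the Galois group is A_3 or S_3 according as the discriminant disc(f) = -4a^3 - 27b^2 = -4·(57)^3 - 27·(47)^2 = -800415 is or is not a square in Q. Here disc(f) = -800415 is not a perfect square in Q, so the Galois group of f over Q is not contained in A_3 and must be all of S_3. The splitting field has degree |S_3| = 6 over Q, so [K : Q] = 6.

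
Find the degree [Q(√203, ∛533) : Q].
[Q(√203, ∛533) : Q] = 6

Let L = Q(√203, ∛533). Since Q(√203) ⊂ L and [Q(√203):Q] = 2, the tower law gives 2 | [L:Q]. Likewise Q(∛533) ⊂ L with [Q(∛533):Q] = 3 (because 533 is not a perfect cube), so 3 | [L:Q]. As gcd(2,3) = 1, [L:Q] is divisible by 6. Conversely L is generated over Q by √203 and ∛533, so [L:Q] ≤ 2·3 = 6. Therefore [Q(√203, ∛533) : Q] = 6.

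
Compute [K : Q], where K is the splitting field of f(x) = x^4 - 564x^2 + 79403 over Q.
[K : Q] = 4

Solving the quadratic in x^2: x^2 = (564 ± √(564^2 - 4·79403))/2 = (564 ± √484)/2 = (564 ± 22)/2, giving x^2 = 271 or x^2 = 293. So f(x) = (x^2 - 271)(x^2 - 293) and the roots of f are ±√271, ±√293. Hence the splitting field is K = Q(√271, √293). Since 271 and 293 are distinct squarefree integers > 1, their product 79403 is not a perfect square, so √293 ∉ Q(√271). By the tower law [K:Q] = [Q(√271,√293):Q(√271)] · [Q(√271):Q] = 2 · 2 = 4.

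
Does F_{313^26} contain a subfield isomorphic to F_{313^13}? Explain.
Yes: F_{313^13} is a subfield of F_{313^26}

F_{p^m} embeds in F_{p^n} iff m | n (since F_{p^n} is the splitting field of x^(p^n) - x, and F_{p^m} ⊂ F_{p^n} forces p^n to be a power of p^m, i.e. m | n; conversely if m | n then every root of x^(p^m) - x is a root of x^(p^n) - x). Here 13 | 26 (since 26 = 2·13), so F_{313^13} is a subfield of F_{313^26}, and [F_{313^26} : F_{313^13}] = 26/13 = 2.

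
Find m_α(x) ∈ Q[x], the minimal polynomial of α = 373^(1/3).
m_α(x) = x^3 - 373

α satisfies α^3 = 373, so x^3 - 373 annihilates α. By the rational root test, a rational root p/q (in lowest terms) of x^3 - 373 would satisfy p^3 = 373 q^3, forcing q = 1 and p^3 = 373; but 373 is not a perfect cube, contradiction. A monic cubic over Q with no rational root is irreducible (any nontrivial factorization would include a linear factor). Hence x^3 - 373 is the minimal polynomial of α, and in particular [Q(α):Q] = 3.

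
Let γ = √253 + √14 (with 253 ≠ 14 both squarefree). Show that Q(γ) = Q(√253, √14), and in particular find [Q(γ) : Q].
[Q(γ) : Q] = 4 (equivalently, Q(γ) = Q(√253, √14))

Obviously Q(γ) ⊆ Q(√253, √14), and [Q(√253, √14):Q] = 4 (since 253, 14 are distinct squarefree integers > 1 with 3542 not a perfect square). To show equality we compute the minimal polynomial of γ. From γ = √253 + √14: γ^2 = 253 + 2√(3542) + 14 = 267 + 2√(3542), so γ^2 - 267 = 2√(3542); squaring, (γ^2 - 267)^2 = 4·3542, i.e. γ^4 - 534γ^2 + 71289 - 14168 = 0, i.e. γ^4 - 534γ^2 + 57121 = 0. So γ is a root of x^4 - 534x^2 + 57121. This polynomial is irreducible over Q: it has no rational root (each ±√253 ± √14 is irrational), and any factorization into two quadratics over Q would force √(3542) ∈ Q (pairing opposite roots) or √253, √14 ∈ Q (other pairings), all impossible. Hence [Q(γ):Q] = 4 = [Q(√253, √14):Q], so Q(γ) = Q(√253, √14).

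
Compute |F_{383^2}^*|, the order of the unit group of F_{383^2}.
|F_{383^2}^*| = 146688

F_{383^2} has 383^2 = 146689 elements; its multiplicative group consists of all nonzero elements, so |F_{383^2}^*| = 146689 - 1 = 146688. (It is cyclic since any finite subgroup of the multiplicative group of a field is cyclic.)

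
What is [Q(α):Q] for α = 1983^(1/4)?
[Q(α):Q] = 4

α is a root of x^4 - 1983. By Eisenstein's criterion at the prime p = 3 (which divides the constant term 1983 but p^2 = 9 does not, since 1983 is squarefree), x^4 - 1983 is irreducible over Q. Hence [Q(α):Q] = 4.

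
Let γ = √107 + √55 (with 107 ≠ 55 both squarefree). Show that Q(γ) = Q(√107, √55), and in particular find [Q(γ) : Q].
[Q(γ) : Q] = 4 (equivalently, Q(γ) = Q(√107, √55))

Obviously Q(γ) ⊆ Q(√107, √55), and [Q(√107, √55):Q] = 4 (since 107, 55 are distinct squarefree integers > 1 with 5885 not a perfect square). To show equality we compute the minimal polynomial of γ. From γ = √107 + √55: γ^2 = 107 + 2√(5885) + 55 = 162 + 2√(5885), so γ^2 - 162 = 2√(5885); squaring, (γ^2 - 162)^2 = 4·5885, i.e. γ^4 - 324γ^2 + 26244 - 23540 = 0, i.e. γ^4 - 324γ^2 + 2704 = 0. So γ is a root of x^4 - 324x^2 + 2704. This polynomial is irreducible over Q: it has no rational root (each ±√107 ± √55 is irrational), and any factorization into two quadratics over Q would force √(5885) ∈ Q (pairing opposite roots) or √107, √55 ∈ Q (other pairings), all impossible. Hence [Q(γ):Q] = 4 = [Q(√107, √55):Q], so Q(γ) = Q(√107, √55).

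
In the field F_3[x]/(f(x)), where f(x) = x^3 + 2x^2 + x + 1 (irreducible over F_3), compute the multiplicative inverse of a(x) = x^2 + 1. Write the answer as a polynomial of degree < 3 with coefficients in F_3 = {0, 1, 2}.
a(x)^(-1) ≡ x + 2 (mod f(x))

Since f is irreducible over F_3, F_3[x]/(f) is a field and a(x) ≠ 0 has an inverse. Apply the extended Euclidean algorithm to f(x) and a(x) in F_3[x]: f(x) = (x + 2)·a(x) + (2). The last nonzero remainder is the constant 2 = gcd(f, a) in F_3. Back-substituting through the division chain expresses 2 = s(x)·a(x) + t(x)·f(x) with s(x) ≡ 2x + 1 (mod f), so (2x + 1)·a(x) ≡ 2 (mod f). Multiplying by 2^(-1) ≡ 2 in F_3 gives a(x)^(-1) ≡ 2·(2x + 1) ≡ x + 2 (mod f). Check: (x^2 + 1)·(x + 2) = x^3 + 2x^2 + x + 2 ≡ 1 (mod x^3 + 2x^2 + x + 1).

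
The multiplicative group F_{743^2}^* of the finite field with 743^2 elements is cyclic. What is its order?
|F_{743^2}^*| = 552048

F_{743^2} has 743^2 = 552049 elements; its multiplicative group consists of all nonzero elements, so |F_{743^2}^*| = 552049 - 1 = 552048. (It is cyclic since any finite subgroup of the multiplicative group of a field is cyclic.)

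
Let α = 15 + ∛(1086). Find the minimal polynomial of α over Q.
m_α(x) = x^3 - 45x^2 + 675x - 4461

Set β = α - 15 = ∛(1086), so β^3 = 1086. Then (α - 15)^3 - 1086 = 0, i.e. α is a root of g(x) = (x - 15)^3 - 1086 = x^3 - 45x^2 + 675x - 4461. Since g(x) = h(x - 15) where h(x) = x^3 - 1086, and h is irreducible over Q (because 1086 is not a perfect cube, so h has no rational root, and a monic cubic with no rational root is irreducible), g is also irreducible (irreducibility is preserved under the substitution x → x - 15). Hence m_α(x) = x^3 - 45x^2 + 675x - 4461.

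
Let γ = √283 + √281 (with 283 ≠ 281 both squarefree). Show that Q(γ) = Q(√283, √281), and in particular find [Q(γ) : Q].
[Q(γ) : Q] = 4 (equivalently, Q(γ) = Q(√283, √281))

Obviously Q(γ) ⊆ Q(√283, √281), and [Q(√283, √281):Q] = 4 (since 283, 281 are distinct squarefree integers > 1 with 79523 not a perfect square). To show equality we compute the minimal polynomial of γ. From γ = √283 + √281: γ^2 = 283 + 2√(79523) + 281 = 564 + 2√(79523), so γ^2 - 564 = 2√(79523); squaring, (γ^2 - 564)^2 = 4·79523, i.e. γ^4 - 1128γ^2 + 318096 - 318092 = 0, i.e. γ^4 - 1128γ^2 + 4 = 0. So γ is a root of x^4 - 1128x^2 + 4. This polynomial is irreducible over Q: it has no rational root (each ±√283 ± √281 is irrational), and any factorization into two quadratics over Q would force √(79523) ∈ Q (pairing opposite roots) or √283, √281 ∈ Q (other pairings), all impossible. Hence [Q(γ):Q] = 4 = [Q(√283, √281):Q], so Q(γ) = Q(√283, √281).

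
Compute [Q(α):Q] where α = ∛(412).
[Q(α):Q] = 3

The minimal polynomial of α is x^3 - 412, irreducible over Q since 412 is not a perfect cube (so x^3 - 412 has no rational root). Hence [Q(α):Q] = deg(m_α) = 3.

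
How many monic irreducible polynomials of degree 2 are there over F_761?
There are 289180 monic irreducible polynomials of degree 2 over F_761

Each element of F_{761^2} that lies in no proper subfield is a root of exactly one monic irreducible of degree 2 over F_761, and each such polynomial has 2 distinct roots in F_{761^2}. By Möbius inversion the count is N_761(2) = (1/2) Σ_{d|2} μ(2/d) · 761^d = (1/2)(μ(2)·761^1 + μ(1)·761^2) = 578360/2 = 289180.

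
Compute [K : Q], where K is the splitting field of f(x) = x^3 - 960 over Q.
[K : Q] = 6

The roots of x^3 - 960 are ∛960, ω∛960, ω^2∛960 where ω = e^(2πi/3) is a primitive cube root of unity, so K = Q(∛960, ω). Now [Q(∛960):Q] = 3 (since 960 is not a perfect cube, x^3 - 960 is irreducible) and [Q(ω):Q] = 2. Both 2 and 3 divide [K:Q], and [K:Q] ≤ 3·2 = 6, so [K:Q] = 6. (Equivalently: Q(∛960) ⊂ R but ω ∉ R, so [K : Q(∛960)] = 2.)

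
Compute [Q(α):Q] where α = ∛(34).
[Q(α):Q] = 3

The minimal polynomial of α is x^3 - 34, irreducible over Q since 34 is not a perfect cube (so x^3 - 34 has no rational root). Hence [Q(α):Q] = deg(m_α) = 3.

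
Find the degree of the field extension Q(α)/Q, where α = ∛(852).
[Q(α):Q] = 3

The minimal polynomial of α is x^3 - 852, irreducible over Q since 852 is not a perfect cube (so x^3 - 852 has no rational root). Hence [Q(α):Q] = deg(m_α) = 3.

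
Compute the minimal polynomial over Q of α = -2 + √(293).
m_α(x) = x^2 + 4x - 289

From α + 2 = √(293), squaring gives (α + 2)^2 = 293, i.e. α^2 + 4α + 4 = 293, so α^2 + 4α - 289 = 0. The discriminant of x^2 + 4x - 289 is (4)^2 - 4·(-289) = 16 + 1156 = 1172, and 4·(293) is not a perfect square in Q since 293 is squarefree and ≠ 1. Hence x^2 + 4x - 289 is irreducible over Q and is the minimal polynomial of α.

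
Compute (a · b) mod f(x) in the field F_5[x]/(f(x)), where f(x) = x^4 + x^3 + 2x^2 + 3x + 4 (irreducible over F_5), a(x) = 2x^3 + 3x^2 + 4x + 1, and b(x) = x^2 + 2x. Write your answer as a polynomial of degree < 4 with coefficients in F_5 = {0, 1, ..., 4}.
a · b ≡ x^3 + 3x^2 + 4x (mod f(x))

Multiply in F_5[x]: a(x)·b(x) = (2x^3 + 3x^2 + 4x + 1)·(x^2 + 2x) = 2x^5 + 2x^4 + 4x^2 + 2x. This has degree ≥ 4, so divide by f(x) over F_5: 2x^5 + 2x^4 + 4x^2 + 2x = (2x)·(x^4 + x^3 + 2x^2 + 3x + 4) + (x^3 + 3x^2 + 4x). Hence a·b ≡ x^3 + 3x^2 + 4x (mod f). (F_5[x]/(f) is a field with 5^4 = 625 elements since f is irreducible of degree 4.)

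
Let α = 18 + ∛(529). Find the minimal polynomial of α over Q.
m_α(x) = x^3 - 54x^2 + 972x - 6361

Set β = α - 18 = ∛(529), so β^3 = 529. Then (α - 18)^3 - 529 = 0, i.e. α is a root of g(x) = (x - 18)^3 - 529 = x^3 - 54x^2 + 972x - 6361. Since g(x) = h(x - 18) where h(x) = x^3 - 529, and h is irreducible over Q (because 529 is not a perfect cube, so h has no rational root, and a monic cubic with no rational root is irreducible), g is also irreducible (irreducibility is preserved under the substitution x → x - 18). Hence m_α(x) = x^3 - 54x^2 + 972x - 6361.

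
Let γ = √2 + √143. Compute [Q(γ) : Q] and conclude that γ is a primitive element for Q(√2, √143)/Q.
[Q(γ) : Q] = 4 (equivalently, Q(γ) = Q(√2, √143))

Obviously Q(γ) ⊆ Q(√2, √143), and [Q(√2, √143):Q] = 4 (since 2, 143 are distinct squarefree integers > 1 with 286 not a perfect square). To show equality we compute the minimal polynomial of γ. From γ = √2 + √143: γ^2 = 2 + 2√(286) + 143 = 145 + 2√(286), so γ^2 - 145 = 2√(286); squaring, (γ^2 - 145)^2 = 4·286, i.e. γ^4 - 290γ^2 + 21025 - 1144 = 0, i.e. γ^4 - 290γ^2 + 19881 = 0. So γ is a root of x^4 - 290x^2 + 19881. This polynomial is irreducible over Q: it has no rational root (each ±√2 ± √143 is irrational), and any factorization into two quadratics over Q would force √(286) ∈ Q (pairing opposite roots) or √2, √143 ∈ Q (other pairings), all impossible. Hence [Q(γ):Q] = 4 = [Q(√2, √143):Q], so Q(γ) = Q(√2, √143).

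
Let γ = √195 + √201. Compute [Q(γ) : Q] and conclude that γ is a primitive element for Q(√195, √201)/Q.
[Q(γ) : Q] = 4 (equivalently, Q(γ) = Q(√195, √201))

Obviously Q(γ) ⊆ Q(√195, √201), and [Q(√195, √201):Q] = 4 (since 195, 201 are distinct squarefree integers > 1 with 39195 not a perfect square). To show equality we compute the minimal polynomial of γ. From γ = √195 + √201: γ^2 = 195 + 2√(39195) + 201 = 396 + 2√(39195), so γ^2 - 396 = 2√(39195); squaring, (γ^2 - 396)^2 = 4·39195, i.e. γ^4 - 792γ^2 + 156816 - 156780 = 0, i.e. γ^4 - 792γ^2 + 36 = 0. So γ is a root of x^4 - 792x^2 + 36. This polynomial is irreducible over Q: it has no rational root (each ±√195 ± √201 is irrational), and any factorization into two quadratics over Q would force √(39195) ∈ Q (pairing opposite roots) or √195, √201 ∈ Q (other pairings), all impossible. Hence [Q(γ):Q] = 4 = [Q(√195, √201):Q], so Q(γ) = Q(√195, √201).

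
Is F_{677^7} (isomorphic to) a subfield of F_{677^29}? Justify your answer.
No: F_{677^7} is not a subfield of F_{677^29}

F_{p^m} embeds in F_{p^n} iff m | n. Here 7 ∤ 29 (since 29 = 4·7 + 1 with remainder 1 ≠ 0), so F_{677^7} is not a subfield of F_{677^29}. Equivalently: if it were, the tower law would give 7 = [F_{677^7}:F_677] dividing [F_{677^29}:F_677] = 29, contradiction.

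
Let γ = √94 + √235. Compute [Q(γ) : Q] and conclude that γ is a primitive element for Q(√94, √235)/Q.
[Q(γ) : Q] = 4 (equivalently, Q(γ) = Q(√94, √235))

Obviously Q(γ) ⊆ Q(√94, √235), and [Q(√94, √235):Q] = 4 (since 94, 235 are distinct squarefree integers > 1 with 22090 not a perfect square). To show equality we compute the minimal polynomial of γ. From γ = √94 + √235: γ^2 = 94 + 2√(22090) + 235 = 329 + 2√(22090), so γ^2 - 329 = 2√(22090); squaring, (γ^2 - 329)^2 = 4·22090, i.e. γ^4 - 658γ^2 + 108241 - 88360 = 0, i.e. γ^4 - 658γ^2 + 19881 = 0. So γ is a root of x^4 - 658x^2 + 19881. This polynomial is irreducible over Q: it has no rational root (each ±√94 ± √235 is irrational), and any factorization into two quadratics over Q would force √(22090) ∈ Q (pairing opposite roots) or √94, √235 ∈ Q (other pairings), all impossible. Hence [Q(γ):Q] = 4 = [Q(√94, √235):Q], so Q(γ) = Q(√94, √235).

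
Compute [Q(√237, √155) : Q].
[Q(√237, √155) : Q] = 4

[Q(√237):Q] = 2 (min poly x^2 - 237, irreducible since 237 is squarefree > 1). For the top step, suppose √155 ∈ Q(√237), say √155 = c + d√237 with c, d ∈ Q. Squaring: 155 = c^2 + 237d^2 + 2cd√237. Since √237 ∉ Q this forces 2cd = 0. If d = 0 then √155 = c ∈ Q, contradicting 155 squarefree > 1. If c = 0 then 155 = 237d^2, so 237·155 = (237d)^2 is a perfect square in Q — but 237·155 = 36735 is not a perfect square (since 237 and 155 are distinct squarefree integers). Contradiction. Hence √155 ∉ Q(√237), so x^2 - 155 stays irreducible over Q(√237) and [Q(√237, √155) : Q(√237)] = 2. By the tower law, [Q(√237, √155) : Q] = 2 · 2 = 4.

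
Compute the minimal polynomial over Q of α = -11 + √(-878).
m_α(x) = x^2 + 22x + 999

From α + 11 = √(-878), squaring gives (α + 11)^2 = -878, i.e. α^2 + 22α + 121 = -878, so α^2 + 22α + 999 = 0. The discriminant of x^2 + 22x + 999 is (22)^2 - 4·(999) = 484 - 3996 = -3512, and 4·(-878) is not a perfect square in Q since -878 is squarefree and ≠ 1. Hence x^2 + 22x + 999 is irreducible over Q and is the minimal polynomial of α.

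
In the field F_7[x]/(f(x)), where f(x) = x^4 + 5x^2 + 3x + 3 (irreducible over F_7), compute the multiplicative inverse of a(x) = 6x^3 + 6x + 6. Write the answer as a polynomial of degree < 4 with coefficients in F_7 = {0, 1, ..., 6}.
a(x)^(-1) ≡ 6x^3 + x^2 + 4x + 2 (mod f(x))

Since f is irreducible over F_7, F_7[x]/(f) is a field and a(x) ≠ 0 has an inverse. Apply the extended Euclidean algorithm to f(x) and a(x) in F_7[x]: f(x) = (6x)·a(x) + (4x^2 + 2x + 3);  a(x) = (5x + 1)·(4x^2 + 2x + 3) + (3x + 3);  (4x^2 + 2x + 3) = (6x + 4)·(3x + 3) + (5). The last nonzero remainder is the constant 5 = gcd(f, a) in F_7. Back-substituting through the division chain expresses 5 = s(x)·a(x) + t(x)·f(x) with s(x) ≡ 2x^3 + 5x^2 + 6x + 3 (mod f), so (2x^3 + 5x^2 + 6x + 3)·a(x) ≡ 5 (mod f). Multiplying by 5^(-1) ≡ 3 in F_7 gives a(x)^(-1) ≡ 3·(2x^3 + 5x^2 + 6x + 3) ≡ 6x^3 + x^2 + 4x + 2 (mod f). Check: (6x^3 + 6x + 6)·(6x^3 + x^2 + 4x + 2) = x^6 + 6x^5 + 4x^4 + 5x^3 + 2x^2 + x + 5 ≡ 1 (mod x^4 + 5x^2 + 3x + 3).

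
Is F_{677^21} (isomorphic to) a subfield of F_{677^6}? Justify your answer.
No: F_{677^21} is not a subfield of F_{677^6}

F_{p^m} embeds in F_{p^n} iff m | n. Here 21 ∤ 6 (since 6 = 0·21 + 6 with remainder 6 ≠ 0), so F_{677^21} is not a subfield of F_{677^6}. Equivalently: if it were, the tower law would give 21 = [F_{677^21}:F_677] dividing [F_{677^6}:F_677] = 6, contradiction.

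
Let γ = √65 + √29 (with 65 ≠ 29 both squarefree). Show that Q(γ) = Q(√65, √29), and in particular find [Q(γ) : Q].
[Q(γ) : Q] = 4 (equivalently, Q(γ) = Q(√65, √29))

Obviously Q(γ) ⊆ Q(√65, √29), and [Q(√65, √29):Q] = 4 (since 65, 29 are distinct squarefree integers > 1 with 1885 not a perfect square). To show equality we compute the minimal polynomial of γ. From γ = √65 + √29: γ^2 = 65 + 2√(1885) + 29 = 94 + 2√(1885), so γ^2 - 94 = 2√(1885); squaring, (γ^2 - 94)^2 = 4·1885, i.e. γ^4 - 188γ^2 + 8836 - 7540 = 0, i.e. γ^4 - 188γ^2 + 1296 = 0. So γ is a root of x^4 - 188x^2 + 1296. This polynomial is irreducible over Q: it has no rational root (each ±√65 ± √29 is irrational), and any factorization into two quadratics over Q would force √(1885) ∈ Q (pairing opposite roots) or √65, √29 ∈ Q (other pairings), all impossible. Hence [Q(γ):Q] = 4 = [Q(√65, √29):Q], so Q(γ) = Q(√65, √29).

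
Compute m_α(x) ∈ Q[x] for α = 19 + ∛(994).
m_α(x) = x^3 - 57x^2 + 1083x - 7853

Set β = α - 19 = ∛(994), so β^3 = 994. Then (α - 19)^3 - 994 = 0, i.e. α is a root of g(x) = (x - 19)^3 - 994 = x^3 - 57x^2 + 1083x - 7853. Since g(x) = h(x - 19) where h(x) = x^3 - 994, and h is irreducible over Q (because 994 is not a perfect cube, so h has no rational root, and a monic cubic with no rational root is irreducible), g is also irreducible (irreducibility is preserved under the substitution x → x - 19). Hence m_α(x) = x^3 - 57x^2 + 1083x - 7853.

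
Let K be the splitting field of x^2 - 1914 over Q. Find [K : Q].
[K : Q] = 2

f(x) = x^2 - 1914 factors as (x - √1914)(x + √1914). The splitting field is K = Q(√1914). Since 1914 is squarefree and > 1, it is not a perfect square, so x^2 - 1914 is irreducible over Q and [Q(√1914) : Q] = 2. Hence [K : Q] = 2.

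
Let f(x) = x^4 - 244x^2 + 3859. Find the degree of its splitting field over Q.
[K : Q] = 4

Solving the quadratic in x^2: x^2 = (244 ± √(244^2 - 4·3859))/2 = (244 ± √44100)/2 = (244 ± 210)/2, giving x^2 = 17 or x^2 = 227. So f(x) = (x^2 - 17)(x^2 - 227) and the roots of f are ±√17, ±√227. Hence the splitting field is K = Q(√17, √227). Since 17 and 227 are distinct squarefree integers > 1, their product 3859 is not a perfect square, so √227 ∉ Q(√17). By the tower law [K:Q] = [Q(√17,√227):Q(√17)] · [Q(√17):Q] = 2 · 2 = 4.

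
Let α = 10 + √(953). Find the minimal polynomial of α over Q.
m_α(x) = x^2 - 20x - 853

From α - 10 = √(953), squaring gives (α - 10)^2 = 953, i.e. α^2 - 20α + 100 = 953, so α^2 - 20α - 853 = 0. The discriminant of x^2 - 20x - 853 is (-20)^2 - 4·(-853) = 400 + 3412 = 3812, and 4·(953) is not a perfect square in Q since 953 is squarefree and ≠ 1. Hence x^2 - 20x - 853 is irreducible over Q and is the minimal polynomial of α.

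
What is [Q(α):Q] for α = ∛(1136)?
[Q(α):Q] = 3

The minimal polynomial of α is x^3 - 1136, irreducible over Q since 1136 is not a perfect cube (so x^3 - 1136 has no rational root). Hence [Q(α):Q] = deg(m_α) = 3.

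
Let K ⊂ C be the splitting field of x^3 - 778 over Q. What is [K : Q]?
[K : Q] = 6

The roots of x^3 - 778 are ∛778, ω∛778, ω^2∛778 where ω = e^(2πi/3) is a primitive cube root of unity, so K = Q(∛778, ω). Now [Q(∛778):Q] = 3 (since 778 is not a perfect cube, x^3 - 778 is irreducible) and [Q(ω):Q] = 2. Both 2 and 3 divide [K:Q], and [K:Q] ≤ 3·2 = 6, so [K:Q] = 6. (Equivalently: Q(∛778) ⊂ R but ω ∉ R, so [K : Q(∛778)] = 2.)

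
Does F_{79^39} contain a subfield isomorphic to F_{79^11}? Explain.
No: F_{79^11} is not a subfield of F_{79^39}

F_{p^m} embeds in F_{p^n} iff m | n. Here 11 ∤ 39 (since 39 = 3·11 + 6 with remainder 6 ≠ 0), so F_{79^11} is not a subfield of F_{79^39}. Equivalently: if it were, the tower law would give 11 = [F_{79^11}:F_79] dividing [F_{79^39}:F_79] = 39, contradiction.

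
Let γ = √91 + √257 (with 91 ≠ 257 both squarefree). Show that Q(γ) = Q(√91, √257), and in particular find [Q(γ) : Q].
[Q(γ) : Q] = 4 (equivalently, Q(γ) = Q(√91, √257))

Obviously Q(γ) ⊆ Q(√91, √257), and [Q(√91, √257):Q] = 4 (since 91, 257 are distinct squarefree integers > 1 with 23387 not a perfect square). To show equality we compute the minimal polynomial of γ. From γ = √91 + √257: γ^2 = 91 + 2√(23387) + 257 = 348 + 2√(23387), so γ^2 - 348 = 2√(23387); squaring, (γ^2 - 348)^2 = 4·23387, i.e. γ^4 - 696γ^2 + 121104 - 93548 = 0, i.e. γ^4 - 696γ^2 + 27556 = 0. So γ is a root of x^4 - 696x^2 + 27556. This polynomial is irreducible over Q: it has no rational root (each ±√91 ± √257 is irrational), and any factorization into two quadratics over Q would force √(23387) ∈ Q (pairing opposite roots) or √91, √257 ∈ Q (other pairings), all impossible. Hence [Q(γ):Q] = 4 = [Q(√91, √257):Q], so Q(γ) = Q(√91, √257).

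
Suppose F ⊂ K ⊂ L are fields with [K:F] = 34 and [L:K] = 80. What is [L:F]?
[L:F] = 2720

The tower law says that for any tower of field extensions F ⊂ K ⊂ L with finite degrees, [L:F] = [L:K] · [K:F]. Here this gives [L:F] = 80 · 34 = 2720.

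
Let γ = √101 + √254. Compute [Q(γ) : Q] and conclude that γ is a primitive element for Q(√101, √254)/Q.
[Q(γ) : Q] = 4 (equivalently, Q(γ) = Q(√101, √254))

Obviously Q(γ) ⊆ Q(√101, √254), and [Q(√101, √254):Q] = 4 (since 101, 254 are distinct squarefree integers > 1 with 25654 not a perfect square). To show equality we compute the minimal polynomial of γ. From γ = √101 + √254: γ^2 = 101 + 2√(25654) + 254 = 355 + 2√(25654), so γ^2 - 355 = 2√(25654); squaring, (γ^2 - 355)^2 = 4·25654, i.e. γ^4 - 710γ^2 + 126025 - 102616 = 0, i.e. γ^4 - 710γ^2 + 23409 = 0. So γ is a root of x^4 - 710x^2 + 23409. This polynomial is irreducible over Q: it has no rational root (each ±√101 ± √254 is irrational), and any factorization into two quadratics over Q would force √(25654) ∈ Q (pairing opposite roots) or √101, √254 ∈ Q (other pairings), all impossible. Hence [Q(γ):Q] = 4 = [Q(√101, √254):Q], so Q(γ) = Q(√101, √254).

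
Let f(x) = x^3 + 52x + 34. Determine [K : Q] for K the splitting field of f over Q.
[K : Q] = 6

By the rational root test, any rational root of the monic integer polynomial f(x) = x^3 + 52x + 34 must be an integer dividing the constant term 34, i.e. one of ±{1, 2, 17, 34}. Evaluating: f(1) = 87, f(-1) = -19, f(2) = 146, f(-2) = -78, f(17) = 5831, f(-17) = -5763, f(34) = 41106, f(-34) = -41038; none is 0, so f has no rational root and is therefore irreducible over Q (a cubic with no linear factor over a field is irreducible). For an irreducible cubic, the Galois group is A_3 or S_3 according as the discriminant disc(f) = -4a^3 - 27b^2 = -4·(52)^3 - 27·(34)^2 = -593644 is or is not a square in Q. Here disc(f) = -593644 is not a perfect square in Q, so the Galois group of f over Q is not contained in A_3 and must be all of S_3. The splitting field has degree |S_3| = 6 over Q, so [K : Q] = 6.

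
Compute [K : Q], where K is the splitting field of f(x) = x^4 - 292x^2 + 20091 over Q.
[K : Q] = 4

Solving the quadratic in x^2: x^2 = (292 ± √(292^2 - 4·20091))/2 = (292 ± √4900)/2 = (292 ± 70)/2, giving x^2 = 181 or x^2 = 111. So f(x) = (x^2 - 181)(x^2 - 111) and the roots of f are ±√181, ±√111. Hence the splitting field is K = Q(√181, √111). Since 181 and 111 are distinct squarefree integers > 1, their product 20091 is not a perfect square, so √111 ∉ Q(√181). By the tower law [K:Q] = [Q(√181,√111):Q(√181)] · [Q(√181):Q] = 2 · 2 = 4.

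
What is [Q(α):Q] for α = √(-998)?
[Q(α):Q] = 2

[Q(α):Q] equals the degree of the minimal polynomial of α. Here α^2 = -998 and x^2 + 998 is irreducible (d = -998 is squarefree, ≠ 1, hence not a square), so deg(m_α) = 2. Thus [Q(α):Q] = 2.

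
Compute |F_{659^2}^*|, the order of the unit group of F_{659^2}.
|F_{659^2}^*| = 434280

F_{659^2} has 659^2 = 434281 elements; its multiplicative group consists of all nonzero elements, so |F_{659^2}^*| = 434281 - 1 = 434280. (It is cyclic since any finite subgroup of the multiplicative group of a field is cyclic.)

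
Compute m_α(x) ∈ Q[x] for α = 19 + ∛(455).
m_α(x) = x^3 - 57x^2 + 1083x - 7314

Set β = α - 19 = ∛(455), so β^3 = 455. Then (α - 19)^3 - 455 = 0, i.e. α is a root of g(x) = (x - 19)^3 - 455 = x^3 - 57x^2 + 1083x - 7314. Since g(x) = h(x - 19) where h(x) = x^3 - 455, and h is irreducible over Q (because 455 is not a perfect cube, so h has no rational root, and a monic cubic with no rational root is irreducible), g is also irreducible (irreducibility is preserved under the substitution x → x - 19). Hence m_α(x) = x^3 - 57x^2 + 1083x - 7314.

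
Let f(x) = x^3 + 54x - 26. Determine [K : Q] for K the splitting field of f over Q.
[K : Q] = 6

By the rational root test, any rational root of the monic integer polynomial f(x) = x^3 + 54x - 26 must be an integer dividing the constant term -26, i.e. one of ±{1, 2, 13, 26}. Evaluating: f(1) = 29, f(-1) = -81, f(2) = 90, f(-2) = -142, f(13) = 2873, f(-13) = -2925, f(26) = 18954, f(-26) = -19006; none is 0, so f has no rational root and is therefore irreducible over Q (a cubic with no linear factor over a field is irreducible). For an irreducible cubic, the Galois group is A_3 or S_3 according as the discriminant disc(f) = -4a^3 - 27b^2 = -4·(54)^3 - 27·(-26)^2 = -648108 is or is not a square in Q. Here disc(f) = -648108 is not a perfect square in Q, so the Galois group of f over Q is not contained in A_3 and must be all of S_3. The splitting field has degree |S_3| = 6 over Q, so [K : Q] = 6.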